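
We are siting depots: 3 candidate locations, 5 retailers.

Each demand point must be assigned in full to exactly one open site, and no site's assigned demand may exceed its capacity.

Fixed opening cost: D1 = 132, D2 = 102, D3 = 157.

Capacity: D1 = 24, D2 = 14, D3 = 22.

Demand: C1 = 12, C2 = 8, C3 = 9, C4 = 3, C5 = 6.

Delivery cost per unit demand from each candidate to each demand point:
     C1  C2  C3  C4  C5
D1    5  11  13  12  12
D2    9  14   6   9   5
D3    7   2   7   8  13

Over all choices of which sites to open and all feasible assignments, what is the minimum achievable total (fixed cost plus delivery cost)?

524

Open {D1, D3}; cheapest assignment that respects the capacities:
  D1 (cap 24, load 18): C1, C5 — cost 12×5 + 6×12 = 132
  D3 (cap 22, load 20): C2, C3, C4 — cost 8×2 + 9×7 + 3×8 = 103
  Shipping 235, fixed 289 → total 524.
  Any other capacity-feasible assignment to {D1, D3} ships for at least 235.
Compare {D1, D2, D3}: its best feasible assignment gives total 584.
Compare {D1, D2}: its best feasible assignment gives total 589.
Every other set of open sites that can feasibly serve all demand totals ≥ 584 even under its best assignment. Minimum: 524.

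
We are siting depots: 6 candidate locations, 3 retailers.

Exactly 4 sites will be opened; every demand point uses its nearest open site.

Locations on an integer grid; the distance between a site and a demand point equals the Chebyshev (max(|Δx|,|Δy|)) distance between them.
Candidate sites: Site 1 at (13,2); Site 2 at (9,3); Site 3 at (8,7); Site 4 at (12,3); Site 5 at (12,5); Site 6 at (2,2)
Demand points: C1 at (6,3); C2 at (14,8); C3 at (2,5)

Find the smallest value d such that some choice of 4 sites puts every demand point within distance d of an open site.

3

Open {Site 1, Site 2, Site 5, Site 6}.
  Farthest demand point is C1 at distance 3 (to Site 2); all others are ≤ 3.
With {Site 2, Site 3, Site 5, Site 6} the worst case is 3.
With {Site 2, Site 4, Site 5, Site 6} the worst case is 3.
No size-4 selection achieves below 3.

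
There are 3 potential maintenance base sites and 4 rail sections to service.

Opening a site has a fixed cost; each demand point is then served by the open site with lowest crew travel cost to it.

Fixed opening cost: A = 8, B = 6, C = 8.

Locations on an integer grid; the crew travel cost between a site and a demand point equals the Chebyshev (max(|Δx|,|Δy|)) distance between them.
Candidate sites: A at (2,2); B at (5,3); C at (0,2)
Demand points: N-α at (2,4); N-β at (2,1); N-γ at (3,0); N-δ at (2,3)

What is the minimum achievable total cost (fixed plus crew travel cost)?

Open {A}: assign each demand point to its cheapest open site.
  N-α→A 2, N-β→A 1, N-γ→A 2, N-δ→A 1
  crew travel cost 6, fixed 8 → total 14.
Compare {C}: crew travel cost 9 + fixed 8 = 17.
Compare {B}: crew travel cost 12 + fixed 6 = 18.
Compare {A, B}: crew travel cost 6 + fixed 14 = 20.
All other subsets cost ≥ 17. Minimum total cost: 14.

14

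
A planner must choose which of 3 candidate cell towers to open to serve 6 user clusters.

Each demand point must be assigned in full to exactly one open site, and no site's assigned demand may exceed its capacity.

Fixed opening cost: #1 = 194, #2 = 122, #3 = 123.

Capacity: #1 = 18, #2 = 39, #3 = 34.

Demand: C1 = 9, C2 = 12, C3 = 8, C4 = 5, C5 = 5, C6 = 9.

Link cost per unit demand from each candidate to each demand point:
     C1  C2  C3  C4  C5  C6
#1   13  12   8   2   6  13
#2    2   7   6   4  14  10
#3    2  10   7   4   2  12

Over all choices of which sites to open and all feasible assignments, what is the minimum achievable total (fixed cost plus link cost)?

515

Open {#2, #3}; cheapest assignment that respects the capacities:
  #2 (cap 39, load 38): C1, C2, C3, C6 — cost 9×2 + 12×7 + 8×6 + 9×10 = 240
  #3 (cap 34, load 10): C4, C5 — cost 5×4 + 5×2 = 30
  Shipping 270, fixed 245 → total 515.
  Any other capacity-feasible assignment to {#2, #3} ships for at least 270.
Compare {#1, #2}: its best feasible assignment gives total 596.
Compare {#1, #3}: its best feasible assignment gives total 648.
Every other set of open sites that can feasibly serve all demand totals ≥ 596 even under its best assignment. Minimum: 515.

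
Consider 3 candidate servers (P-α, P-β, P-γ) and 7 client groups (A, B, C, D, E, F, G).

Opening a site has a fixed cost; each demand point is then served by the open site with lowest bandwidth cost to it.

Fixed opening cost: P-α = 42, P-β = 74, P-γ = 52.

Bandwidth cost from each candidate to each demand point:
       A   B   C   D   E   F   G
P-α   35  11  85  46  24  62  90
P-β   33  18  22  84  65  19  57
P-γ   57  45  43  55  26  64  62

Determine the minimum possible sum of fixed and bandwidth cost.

Open {P-α, P-β}: assign each demand point to its cheapest open site.
  A→P-β 33, B→P-α 11, C→P-β 22, D→P-α 46, E→P-α 24, F→P-β 19, G→P-β 57
  bandwidth cost 212, fixed 116 → total 328.
Compare {P-β, P-γ}: bandwidth cost 230 + fixed 126 = 356.
Compare {P-β}: bandwidth cost 298 + fixed 74 = 372.
Compare {P-α, P-γ}: bandwidth cost 283 + fixed 94 = 377.
All other subsets cost ≥ 356. Minimum total cost: 328.

328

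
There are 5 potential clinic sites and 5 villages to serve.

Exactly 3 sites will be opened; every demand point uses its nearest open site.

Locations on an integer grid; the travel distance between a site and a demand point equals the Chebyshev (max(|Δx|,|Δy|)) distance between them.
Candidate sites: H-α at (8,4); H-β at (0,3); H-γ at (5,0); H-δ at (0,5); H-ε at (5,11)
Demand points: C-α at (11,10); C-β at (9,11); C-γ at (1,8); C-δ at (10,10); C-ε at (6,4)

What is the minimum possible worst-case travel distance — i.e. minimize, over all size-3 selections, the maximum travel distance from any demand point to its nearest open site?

6

Open {H-α, H-β, H-ε}.
  Farthest demand point is C-α at travel distance 6 (to H-α); all others are ≤ 6.
With {H-α, H-γ, H-ε} the worst case is 6.
With {H-α, H-δ, H-ε} the worst case is 6.
No size-3 selection achieves below 6.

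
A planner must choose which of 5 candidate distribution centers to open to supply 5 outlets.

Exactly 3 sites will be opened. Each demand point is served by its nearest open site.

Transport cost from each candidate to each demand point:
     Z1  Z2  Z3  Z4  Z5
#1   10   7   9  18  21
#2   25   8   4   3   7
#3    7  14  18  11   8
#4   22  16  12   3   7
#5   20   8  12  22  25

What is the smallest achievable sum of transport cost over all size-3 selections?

28

Open {#1, #2, #3}.
  Z1→#3 7, Z2→#1 7, Z3→#2 4, Z4→#2 3, Z5→#2 7  ⇒ total 28.
Compare {#2, #3, #4}: total 29.
Compare {#2, #3, #5}: total 29.
No size-3 selection does better; minimum is 28.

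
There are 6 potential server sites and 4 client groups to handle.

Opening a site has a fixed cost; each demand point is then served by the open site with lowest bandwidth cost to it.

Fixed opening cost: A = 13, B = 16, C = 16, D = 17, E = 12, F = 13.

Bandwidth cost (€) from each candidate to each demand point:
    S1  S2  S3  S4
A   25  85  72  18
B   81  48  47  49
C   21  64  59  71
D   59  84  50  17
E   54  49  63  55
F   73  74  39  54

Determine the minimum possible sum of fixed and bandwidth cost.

Open {A, B}: assign each demand point to its cheapest open site.
  S1→A 25, S2→B 48, S3→B 47, S4→A 18
  bandwidth cost 138, fixed 29 → total 167.
Compare {A, E, F}: bandwidth cost 131 + fixed 38 = 169.
Compare {A, B, F}: bandwidth cost 130 + fixed 42 = 172.
Compare {A, B, C}: bandwidth cost 134 + fixed 45 = 179.
All other subsets cost ≥ 169. Minimum total cost: 167.

167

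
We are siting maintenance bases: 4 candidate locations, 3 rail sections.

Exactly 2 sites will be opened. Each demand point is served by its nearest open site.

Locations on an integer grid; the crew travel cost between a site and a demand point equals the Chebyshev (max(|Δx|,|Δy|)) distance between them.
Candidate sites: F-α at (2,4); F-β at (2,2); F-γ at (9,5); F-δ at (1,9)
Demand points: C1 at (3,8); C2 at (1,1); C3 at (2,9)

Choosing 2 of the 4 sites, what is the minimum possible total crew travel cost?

Open {F-β, F-δ}.
  C1→F-δ 2, C2→F-β 1, C3→F-δ 1  ⇒ total 4.
Compare {F-α, F-δ}: total 6.
Compare {F-α, F-β}: total 10.
No size-2 selection does better; minimum is 4.

4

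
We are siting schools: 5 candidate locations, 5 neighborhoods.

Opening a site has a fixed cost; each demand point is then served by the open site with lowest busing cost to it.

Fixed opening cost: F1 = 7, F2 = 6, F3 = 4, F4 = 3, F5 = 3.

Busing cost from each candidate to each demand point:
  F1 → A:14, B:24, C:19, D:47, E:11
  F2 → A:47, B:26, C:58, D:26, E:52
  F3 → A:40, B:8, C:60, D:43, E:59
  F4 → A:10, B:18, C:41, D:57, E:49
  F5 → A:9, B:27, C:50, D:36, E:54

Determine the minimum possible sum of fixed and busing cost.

Open {F1, F2, F3, F5}: assign each demand point to its cheapest open site.
  A→F5 9, B→F3 8, C→F1 19, D→F2 26, E→F1 11
  busing cost 73, fixed 20 → total 93.
Compare {F1, F2, F3, F4}: busing cost 74 + fixed 20 = 94.
Compare {F1, F2, F3}: busing cost 78 + fixed 17 = 95.
Compare {F1, F2, F3, F4, F5}: busing cost 73 + fixed 23 = 96.
All other subsets cost ≥ 94. Minimum total cost: 93.

93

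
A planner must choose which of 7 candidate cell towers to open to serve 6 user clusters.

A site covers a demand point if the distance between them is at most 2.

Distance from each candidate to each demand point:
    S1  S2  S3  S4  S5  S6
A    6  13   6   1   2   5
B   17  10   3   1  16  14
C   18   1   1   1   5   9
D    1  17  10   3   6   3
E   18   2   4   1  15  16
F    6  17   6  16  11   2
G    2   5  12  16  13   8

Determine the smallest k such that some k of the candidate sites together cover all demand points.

Coverage sets (demand points within 2 of each site):
  A: {S4, S5}
  B: {S4}
  C: {S2, S3, S4}
  D: {S1}
  E: {S2, S4}
  F: {S6}
  G: {S1}
No 3 sites suffice: every size-3 union leaves at least one demand point uncovered.
But {A, C, D, F} covers everything, so the minimum is 4.

4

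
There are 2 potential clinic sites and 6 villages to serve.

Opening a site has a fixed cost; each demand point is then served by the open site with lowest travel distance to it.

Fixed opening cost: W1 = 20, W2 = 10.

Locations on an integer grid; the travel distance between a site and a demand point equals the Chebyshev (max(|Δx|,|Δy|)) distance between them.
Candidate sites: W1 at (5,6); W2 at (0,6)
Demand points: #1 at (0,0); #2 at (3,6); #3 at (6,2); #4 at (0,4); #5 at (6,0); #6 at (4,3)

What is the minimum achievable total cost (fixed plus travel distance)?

Open {W2}: assign each demand point to its cheapest open site.
  #1→W2 6, #2→W2 3, #3→W2 6, #4→W2 2, #5→W2 6, #6→W2 4
  travel distance 27, fixed 10 → total 37.
Compare {W1}: travel distance 26 + fixed 20 = 46.
Compare {W1, W2}: travel distance 23 + fixed 30 = 53.

37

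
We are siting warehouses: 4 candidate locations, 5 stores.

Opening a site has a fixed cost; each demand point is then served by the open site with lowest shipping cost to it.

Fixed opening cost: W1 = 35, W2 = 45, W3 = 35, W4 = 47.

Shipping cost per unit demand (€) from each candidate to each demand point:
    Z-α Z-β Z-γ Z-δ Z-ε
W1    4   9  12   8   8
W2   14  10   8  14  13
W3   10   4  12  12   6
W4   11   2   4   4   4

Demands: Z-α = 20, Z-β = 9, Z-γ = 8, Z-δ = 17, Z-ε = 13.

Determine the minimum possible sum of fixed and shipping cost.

Open {W1, W4}: assign each demand point to its cheapest open site.
  Z-α→W1 20×4=80, Z-β→W4 9×2=18, Z-γ→W4 8×4=32, Z-δ→W4 17×4=68, Z-ε→W4 13×4=52
  shipping cost 250, fixed 82 → total 332.
Compare {W1, W3, W4}: shipping cost 250 + fixed 117 = 367.
Compare {W1, W2, W4}: shipping cost 250 + fixed 127 = 377.
Compare {W1, W2, W3, W4}: shipping cost 250 + fixed 162 = 412.
All other subsets cost ≥ 367. Minimum total cost: 332.

332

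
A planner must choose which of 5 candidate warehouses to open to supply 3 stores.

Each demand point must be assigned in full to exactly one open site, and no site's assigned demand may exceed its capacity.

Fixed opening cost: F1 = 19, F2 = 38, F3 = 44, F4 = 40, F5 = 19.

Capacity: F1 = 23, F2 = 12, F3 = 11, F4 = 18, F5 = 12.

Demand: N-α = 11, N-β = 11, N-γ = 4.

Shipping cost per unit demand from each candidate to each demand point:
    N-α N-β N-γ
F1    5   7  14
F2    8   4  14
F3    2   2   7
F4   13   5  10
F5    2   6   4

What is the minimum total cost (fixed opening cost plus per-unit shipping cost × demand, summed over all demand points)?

175

Open {F1, F3, F5}; cheapest assignment that respects the capacities:
  F1 (cap 23, load 11): N-α — cost 11×5 = 55
  F3 (cap 11, load 11): N-β — cost 11×2 = 22
  F5 (cap 12, load 4): N-γ — cost 4×4 = 16
  Shipping 93, fixed 82 → total 175.
  Any other capacity-feasible assignment to {F1, F3, F5} ships for at least 93.
Compare {F4, F5}: its best feasible assignment gives total 176.
Compare {F2, F3, F5}: its best feasible assignment gives total 183.
Every other set of open sites that can feasibly serve all demand totals ≥ 176 even under its best assignment. Minimum: 175.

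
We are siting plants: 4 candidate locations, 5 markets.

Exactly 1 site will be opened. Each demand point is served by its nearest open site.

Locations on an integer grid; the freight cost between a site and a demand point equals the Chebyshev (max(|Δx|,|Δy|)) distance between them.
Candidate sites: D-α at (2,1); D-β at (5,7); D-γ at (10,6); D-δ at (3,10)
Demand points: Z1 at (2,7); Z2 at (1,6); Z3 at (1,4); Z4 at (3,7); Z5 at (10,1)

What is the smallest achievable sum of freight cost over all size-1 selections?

Open {D-β}.
  Z1→D-β 3, Z2→D-β 4, Z3→D-β 4, Z4→D-β 2, Z5→D-β 6  ⇒ total 19.
Compare {D-δ}: total 25.
Compare {D-α}: total 28.
No size-1 selection does better; minimum is 19.

19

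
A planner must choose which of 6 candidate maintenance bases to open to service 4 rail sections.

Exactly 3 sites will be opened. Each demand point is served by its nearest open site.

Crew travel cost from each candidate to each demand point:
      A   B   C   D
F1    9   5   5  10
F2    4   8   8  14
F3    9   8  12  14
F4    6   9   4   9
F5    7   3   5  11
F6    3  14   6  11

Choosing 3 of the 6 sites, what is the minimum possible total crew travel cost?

Open {F4, F5, F6}.
  A→F6 3, B→F5 3, C→F4 4, D→F4 9  ⇒ total 19.
Compare {F2, F4, F5}: total 20.
Compare {F1, F4, F6}: total 21.
No size-3 selection does better; minimum is 19.

19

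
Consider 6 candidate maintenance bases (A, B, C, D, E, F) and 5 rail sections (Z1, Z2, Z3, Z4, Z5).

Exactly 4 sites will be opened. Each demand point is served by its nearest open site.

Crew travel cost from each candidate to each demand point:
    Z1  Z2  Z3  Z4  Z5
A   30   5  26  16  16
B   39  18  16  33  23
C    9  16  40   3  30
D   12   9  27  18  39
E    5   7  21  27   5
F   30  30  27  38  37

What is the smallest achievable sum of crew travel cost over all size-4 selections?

34

Open {A, B, C, E}.
  Z1→E 5, Z2→A 5, Z3→B 16, Z4→C 3, Z5→E 5  ⇒ total 34.
Compare {B, C, D, E}: total 36.
Compare {B, C, E, F}: total 36.
No size-4 selection does better; minimum is 34.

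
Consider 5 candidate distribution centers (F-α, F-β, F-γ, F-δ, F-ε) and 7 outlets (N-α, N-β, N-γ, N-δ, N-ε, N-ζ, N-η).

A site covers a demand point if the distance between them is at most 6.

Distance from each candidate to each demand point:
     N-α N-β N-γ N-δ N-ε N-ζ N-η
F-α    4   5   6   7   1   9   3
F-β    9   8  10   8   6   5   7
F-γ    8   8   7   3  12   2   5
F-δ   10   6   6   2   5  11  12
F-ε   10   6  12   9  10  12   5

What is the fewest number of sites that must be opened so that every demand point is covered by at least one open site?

2

Coverage sets (demand points within 6 of each site):
  F-α: {N-α, N-β, N-γ, N-ε, N-η}
  F-β: {N-ε, N-ζ}
  F-γ: {N-δ, N-ζ, N-η}
  F-δ: {N-β, N-γ, N-δ, N-ε}
  F-ε: {N-β, N-η}
No single site covers all 7 demand points.
But {F-α, F-γ} covers everything, so the minimum is 2.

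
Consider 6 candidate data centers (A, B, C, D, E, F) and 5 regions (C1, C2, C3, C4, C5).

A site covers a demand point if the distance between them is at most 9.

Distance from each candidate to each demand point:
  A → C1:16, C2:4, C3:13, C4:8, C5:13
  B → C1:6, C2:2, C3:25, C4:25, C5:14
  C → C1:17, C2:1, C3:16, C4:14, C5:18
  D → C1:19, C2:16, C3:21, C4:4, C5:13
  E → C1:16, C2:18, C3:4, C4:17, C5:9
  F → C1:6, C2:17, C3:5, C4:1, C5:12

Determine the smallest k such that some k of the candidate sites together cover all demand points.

3

Coverage sets (demand points within 9 of each site):
  A: {C2, C4}
  B: {C1, C2}
  C: {C2}
  D: {C4}
  E: {C3, C5}
  F: {C1, C3, C4}
No 2 sites suffice: every size-2 union leaves at least one demand point uncovered.
But {A, B, E} covers everything, so the minimum is 3.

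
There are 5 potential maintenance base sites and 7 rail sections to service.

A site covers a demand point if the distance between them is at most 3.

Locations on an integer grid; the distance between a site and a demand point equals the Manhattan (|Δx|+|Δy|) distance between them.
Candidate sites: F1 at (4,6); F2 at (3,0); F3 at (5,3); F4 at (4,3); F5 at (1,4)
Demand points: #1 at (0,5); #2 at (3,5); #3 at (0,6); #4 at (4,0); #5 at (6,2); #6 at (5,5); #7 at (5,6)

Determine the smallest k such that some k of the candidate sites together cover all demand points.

Coverage sets (demand points within 3 of each site):
  F1: {#2, #6, #7}
  F2: {#4}
  F3: {#5, #6, #7}
  F4: {#2, #4, #5, #6}
  F5: {#1, #2, #3}
No 2 sites suffice: every size-2 union leaves at least one demand point uncovered.
But {F1, F4, F5} covers everything, so the minimum is 3.

3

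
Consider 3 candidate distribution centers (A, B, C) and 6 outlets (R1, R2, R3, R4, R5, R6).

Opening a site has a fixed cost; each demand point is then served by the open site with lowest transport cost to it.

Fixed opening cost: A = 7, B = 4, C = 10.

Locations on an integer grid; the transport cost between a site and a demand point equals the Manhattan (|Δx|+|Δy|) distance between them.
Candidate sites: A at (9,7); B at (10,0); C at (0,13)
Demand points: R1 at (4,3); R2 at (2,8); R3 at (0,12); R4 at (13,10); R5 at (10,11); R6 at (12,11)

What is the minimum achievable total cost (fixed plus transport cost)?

Open {A, C}: assign each demand point to its cheapest open site.
  R1→A 9, R2→C 7, R3→C 1, R4→A 7, R5→A 5, R6→A 7
  transport cost 36, fixed 17 → total 53.
Compare {A}: transport cost 50 + fixed 7 = 57.
Compare {A, B, C}: transport cost 36 + fixed 21 = 57.
Compare {A, B}: transport cost 50 + fixed 11 = 61.
All other subsets cost ≥ 57. Minimum total cost: 53.

53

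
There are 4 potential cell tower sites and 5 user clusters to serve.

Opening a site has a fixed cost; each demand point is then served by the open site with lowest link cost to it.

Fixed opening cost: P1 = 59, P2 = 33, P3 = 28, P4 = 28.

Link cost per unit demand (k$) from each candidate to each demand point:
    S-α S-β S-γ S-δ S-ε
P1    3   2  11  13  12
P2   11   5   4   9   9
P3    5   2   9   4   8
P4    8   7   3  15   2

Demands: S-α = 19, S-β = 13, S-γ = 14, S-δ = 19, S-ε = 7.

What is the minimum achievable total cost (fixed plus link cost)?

Open {P3, P4}: assign each demand point to its cheapest open site.
  S-α→P3 19×5=95, S-β→P3 13×2=26, S-γ→P4 14×3=42, S-δ→P3 19×4=76, S-ε→P4 7×2=14
  link cost 253, fixed 56 → total 309.
Compare {P1, P3, P4}: link cost 215 + fixed 115 = 330.
Compare {P2, P3, P4}: link cost 253 + fixed 89 = 342.
Compare {P1, P2, P3, P4}: link cost 215 + fixed 148 = 363.
All other subsets cost ≥ 330. Minimum total cost: 309.

309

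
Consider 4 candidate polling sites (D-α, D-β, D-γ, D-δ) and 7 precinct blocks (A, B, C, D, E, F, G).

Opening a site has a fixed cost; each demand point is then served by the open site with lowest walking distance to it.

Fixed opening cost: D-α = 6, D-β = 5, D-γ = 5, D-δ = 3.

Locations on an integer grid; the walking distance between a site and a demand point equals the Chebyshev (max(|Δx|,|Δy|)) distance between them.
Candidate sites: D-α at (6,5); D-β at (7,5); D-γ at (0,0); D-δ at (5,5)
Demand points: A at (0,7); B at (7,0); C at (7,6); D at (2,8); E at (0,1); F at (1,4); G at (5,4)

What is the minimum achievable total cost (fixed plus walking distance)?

28

Open {D-δ}: assign each demand point to its cheapest open site.
  A→D-δ 5, B→D-δ 5, C→D-δ 2, D→D-δ 3, E→D-δ 5, F→D-δ 4, G→D-δ 1
  walking distance 25, fixed 3 → total 28.
Compare {D-γ, D-δ}: walking distance 21 + fixed 8 = 29.
Compare {D-β, D-δ}: walking distance 24 + fixed 8 = 32.
Compare {D-α, D-γ}: walking distance 22 + fixed 11 = 33.
All other subsets cost ≥ 29. Minimum total cost: 28.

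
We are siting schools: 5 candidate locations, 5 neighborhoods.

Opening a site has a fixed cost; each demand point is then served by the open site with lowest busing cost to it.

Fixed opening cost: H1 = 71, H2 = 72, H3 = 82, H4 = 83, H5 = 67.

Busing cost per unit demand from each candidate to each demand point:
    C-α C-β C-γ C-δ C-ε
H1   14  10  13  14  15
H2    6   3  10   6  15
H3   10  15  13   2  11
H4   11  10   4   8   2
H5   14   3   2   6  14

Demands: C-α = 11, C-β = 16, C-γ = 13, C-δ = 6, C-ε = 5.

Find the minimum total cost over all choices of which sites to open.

367

Open {H2, H4}: assign each demand point to its cheapest open site.
  C-α→H2 11×6=66, C-β→H2 16×3=48, C-γ→H4 13×4=52, C-δ→H2 6×6=36, C-ε→H4 5×2=10
  busing cost 212, fixed 155 → total 367.
Compare {H2, H5}: busing cost 246 + fixed 139 = 385.
Compare {H4, H5}: busing cost 241 + fixed 150 = 391.
Compare {H3, H5}: busing cost 251 + fixed 149 = 400.
All other subsets cost ≥ 385. Minimum total cost: 367.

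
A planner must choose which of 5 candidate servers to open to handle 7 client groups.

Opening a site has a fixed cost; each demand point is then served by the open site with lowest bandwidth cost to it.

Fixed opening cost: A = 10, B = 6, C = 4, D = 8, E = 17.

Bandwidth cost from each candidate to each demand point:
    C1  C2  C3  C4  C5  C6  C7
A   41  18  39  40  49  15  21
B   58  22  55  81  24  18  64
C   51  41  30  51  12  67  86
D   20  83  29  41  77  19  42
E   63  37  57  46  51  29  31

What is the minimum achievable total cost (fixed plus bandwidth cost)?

177

Open {A, C, D}: assign each demand point to its cheapest open site.
  C1→D 20, C2→A 18, C3→D 29, C4→A 40, C5→C 12, C6→A 15, C7→A 21
  bandwidth cost 155, fixed 22 → total 177.
Compare {A, B, C, D}: bandwidth cost 155 + fixed 28 = 183.
Compare {A, C}: bandwidth cost 177 + fixed 14 = 191.
Compare {A, B, D}: bandwidth cost 167 + fixed 24 = 191.
All other subsets cost ≥ 183. Minimum total cost: 177.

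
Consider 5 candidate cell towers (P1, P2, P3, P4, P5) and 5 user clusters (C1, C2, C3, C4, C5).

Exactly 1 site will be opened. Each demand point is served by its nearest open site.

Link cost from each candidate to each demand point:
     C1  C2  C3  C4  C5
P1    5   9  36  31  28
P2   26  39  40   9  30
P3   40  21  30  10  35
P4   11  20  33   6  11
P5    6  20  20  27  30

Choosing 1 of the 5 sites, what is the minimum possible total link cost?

Open {P4}.
  C1→P4 11, C2→P4 20, C3→P4 33, C4→P4 6, C5→P4 11  ⇒ total 81.
Compare {P5}: total 103.
Compare {P1}: total 109.
No size-1 selection does better; minimum is 81.

81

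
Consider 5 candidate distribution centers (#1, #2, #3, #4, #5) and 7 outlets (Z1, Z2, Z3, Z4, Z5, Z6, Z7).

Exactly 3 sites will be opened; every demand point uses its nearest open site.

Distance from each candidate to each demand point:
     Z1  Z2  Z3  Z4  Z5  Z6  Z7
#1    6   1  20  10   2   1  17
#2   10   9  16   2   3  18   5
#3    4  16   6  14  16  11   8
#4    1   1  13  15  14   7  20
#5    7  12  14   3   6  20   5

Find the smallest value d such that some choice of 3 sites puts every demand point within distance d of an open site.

6

Open {#1, #2, #3}.
  Farthest demand point is Z3 at distance 6 (to #3); all others are ≤ 6.
With {#1, #3, #5} the worst case is 6.
With {#2, #3, #4} the worst case is 7.
No size-3 selection achieves below 6.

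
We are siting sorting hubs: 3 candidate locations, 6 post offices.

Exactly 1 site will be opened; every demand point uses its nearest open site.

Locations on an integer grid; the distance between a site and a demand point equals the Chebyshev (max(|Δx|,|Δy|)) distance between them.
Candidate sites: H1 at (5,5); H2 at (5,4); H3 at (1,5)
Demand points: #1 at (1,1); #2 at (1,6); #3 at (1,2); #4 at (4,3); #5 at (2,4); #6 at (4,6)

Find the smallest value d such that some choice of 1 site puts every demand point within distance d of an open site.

Open {H1}.
  Farthest demand point is #1 at distance 4 (to H1); all others are ≤ 4.
With {H2} the worst case is 4.
With {H3} the worst case is 4.
No size-1 selection achieves below 4.

4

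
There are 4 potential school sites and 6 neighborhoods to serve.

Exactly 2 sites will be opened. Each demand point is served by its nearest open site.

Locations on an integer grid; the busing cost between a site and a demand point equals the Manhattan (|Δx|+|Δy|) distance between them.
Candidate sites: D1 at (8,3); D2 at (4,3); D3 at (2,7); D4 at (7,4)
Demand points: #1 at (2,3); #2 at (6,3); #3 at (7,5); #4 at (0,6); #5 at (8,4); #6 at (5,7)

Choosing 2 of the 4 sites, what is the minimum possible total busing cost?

14

Open {D3, D4}.
  #1→D3 4, #2→D4 2, #3→D4 1, #4→D3 3, #5→D4 1, #6→D3 3  ⇒ total 14.
Compare {D1, D3}: total 16.
Compare {D2, D4}: total 18.
No size-2 selection does better; minimum is 14.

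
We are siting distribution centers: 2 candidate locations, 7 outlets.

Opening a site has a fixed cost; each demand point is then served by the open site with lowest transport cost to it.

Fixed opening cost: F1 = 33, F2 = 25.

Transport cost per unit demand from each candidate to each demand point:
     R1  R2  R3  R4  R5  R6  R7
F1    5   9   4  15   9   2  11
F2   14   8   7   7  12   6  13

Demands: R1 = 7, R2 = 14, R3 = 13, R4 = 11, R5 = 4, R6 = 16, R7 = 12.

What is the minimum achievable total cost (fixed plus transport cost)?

534

Open {F1, F2}: assign each demand point to its cheapest open site.
  R1→F1 7×5=35, R2→F2 14×8=112, R3→F1 13×4=52, R4→F2 11×7=77, R5→F1 4×9=36, R6→F1 16×2=32, R7→F1 12×11=132
  transport cost 476, fixed 58 → total 534.
Compare {F1}: transport cost 578 + fixed 33 = 611.
Compare {F2}: transport cost 678 + fixed 25 = 703.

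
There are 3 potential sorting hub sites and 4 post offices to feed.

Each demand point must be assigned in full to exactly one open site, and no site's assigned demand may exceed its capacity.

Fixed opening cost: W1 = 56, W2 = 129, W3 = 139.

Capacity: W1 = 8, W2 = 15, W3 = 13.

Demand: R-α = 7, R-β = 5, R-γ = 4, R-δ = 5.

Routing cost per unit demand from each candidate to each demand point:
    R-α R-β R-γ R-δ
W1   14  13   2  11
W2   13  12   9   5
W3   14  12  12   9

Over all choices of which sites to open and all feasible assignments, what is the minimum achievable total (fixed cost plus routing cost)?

Open {W1, W2}; cheapest assignment that respects the capacities:
  W1 (cap 8, load 7): R-α — cost 7×14 = 98
  W2 (cap 15, load 14): R-β, R-γ, R-δ — cost 5×12 + 4×9 + 5×5 = 121
  Shipping 219, fixed 185 → total 404.
  Any other capacity-feasible assignment to {W1, W2} ships for at least 219.
Compare {W2, W3}: its best feasible assignment gives total 487.
Compare {W1, W2, W3}: its best feasible assignment gives total 508.
Every other set of open sites that can feasibly serve all demand totals ≥ 487 even under its best assignment. Minimum: 404.

404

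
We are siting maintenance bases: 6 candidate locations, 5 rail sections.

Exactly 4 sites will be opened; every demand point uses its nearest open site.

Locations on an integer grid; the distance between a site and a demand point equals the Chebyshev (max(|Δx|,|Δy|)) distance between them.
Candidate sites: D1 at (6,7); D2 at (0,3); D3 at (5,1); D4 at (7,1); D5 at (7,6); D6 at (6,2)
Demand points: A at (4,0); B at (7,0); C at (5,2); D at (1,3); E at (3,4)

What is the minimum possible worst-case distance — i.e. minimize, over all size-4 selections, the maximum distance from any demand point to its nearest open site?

Open {D1, D2, D3, D4}.
  Farthest demand point is E at distance 3 (to D1); all others are ≤ 3.
With {D1, D2, D3, D5} the worst case is 3.
With {D1, D2, D3, D6} the worst case is 3.
No size-4 selection achieves below 3.

3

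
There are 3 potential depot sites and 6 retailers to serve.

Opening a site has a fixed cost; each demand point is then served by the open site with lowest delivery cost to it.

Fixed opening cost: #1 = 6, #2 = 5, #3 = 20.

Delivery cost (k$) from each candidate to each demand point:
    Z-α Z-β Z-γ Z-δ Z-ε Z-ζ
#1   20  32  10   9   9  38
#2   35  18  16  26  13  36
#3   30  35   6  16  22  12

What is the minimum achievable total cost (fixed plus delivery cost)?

105

Open {#1, #2, #3}: assign each demand point to its cheapest open site.
  Z-α→#1 20, Z-β→#2 18, Z-γ→#3 6, Z-δ→#1 9, Z-ε→#1 9, Z-ζ→#3 12
  delivery cost 74, fixed 31 → total 105.
Compare {#1, #2}: delivery cost 102 + fixed 11 = 113.
Compare {#1, #3}: delivery cost 88 + fixed 26 = 114.
Compare {#2, #3}: delivery cost 95 + fixed 25 = 120.
All other subsets cost ≥ 113. Minimum total cost: 105.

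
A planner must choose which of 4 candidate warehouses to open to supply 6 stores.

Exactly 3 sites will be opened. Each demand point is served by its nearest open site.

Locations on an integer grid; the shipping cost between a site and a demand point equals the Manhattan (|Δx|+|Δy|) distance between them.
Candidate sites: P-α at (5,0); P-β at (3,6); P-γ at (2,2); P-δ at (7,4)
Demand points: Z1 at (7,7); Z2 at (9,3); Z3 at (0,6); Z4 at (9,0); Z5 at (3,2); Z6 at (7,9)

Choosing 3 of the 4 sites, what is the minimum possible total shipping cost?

Open {P-β, P-γ, P-δ}.
  Z1→P-δ 3, Z2→P-δ 3, Z3→P-β 3, Z4→P-δ 6, Z5→P-γ 1, Z6→P-δ 5  ⇒ total 21.
Compare {P-α, P-β, P-δ}: total 22.
Compare {P-α, P-γ, P-δ}: total 22.
No size-3 selection does better; minimum is 21.

21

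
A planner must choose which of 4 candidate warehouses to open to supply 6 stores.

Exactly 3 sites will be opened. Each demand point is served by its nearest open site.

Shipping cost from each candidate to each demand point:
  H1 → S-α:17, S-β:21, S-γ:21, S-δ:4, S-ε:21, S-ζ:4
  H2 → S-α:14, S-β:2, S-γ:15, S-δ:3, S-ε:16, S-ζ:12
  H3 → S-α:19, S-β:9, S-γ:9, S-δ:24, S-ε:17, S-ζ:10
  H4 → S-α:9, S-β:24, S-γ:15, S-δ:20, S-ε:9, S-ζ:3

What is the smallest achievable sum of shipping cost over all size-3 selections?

Open {H2, H3, H4}.
  S-α→H4 9, S-β→H2 2, S-γ→H3 9, S-δ→H2 3, S-ε→H4 9, S-ζ→H4 3  ⇒ total 35.
Compare {H1, H2, H4}: total 41.
Compare {H1, H3, H4}: total 43.
No size-3 selection does better; minimum is 35.

35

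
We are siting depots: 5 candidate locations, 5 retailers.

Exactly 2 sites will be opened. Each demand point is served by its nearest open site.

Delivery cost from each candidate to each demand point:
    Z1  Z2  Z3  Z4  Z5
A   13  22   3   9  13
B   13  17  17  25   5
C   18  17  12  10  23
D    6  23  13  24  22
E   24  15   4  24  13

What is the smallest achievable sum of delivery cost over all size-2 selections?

47

Open {A, B}.
  Z1→A 13, Z2→B 17, Z3→A 3, Z4→A 9, Z5→B 5  ⇒ total 47.
Compare {A, D}: total 53.
Compare {A, E}: total 53.
No size-2 selection does better; minimum is 47.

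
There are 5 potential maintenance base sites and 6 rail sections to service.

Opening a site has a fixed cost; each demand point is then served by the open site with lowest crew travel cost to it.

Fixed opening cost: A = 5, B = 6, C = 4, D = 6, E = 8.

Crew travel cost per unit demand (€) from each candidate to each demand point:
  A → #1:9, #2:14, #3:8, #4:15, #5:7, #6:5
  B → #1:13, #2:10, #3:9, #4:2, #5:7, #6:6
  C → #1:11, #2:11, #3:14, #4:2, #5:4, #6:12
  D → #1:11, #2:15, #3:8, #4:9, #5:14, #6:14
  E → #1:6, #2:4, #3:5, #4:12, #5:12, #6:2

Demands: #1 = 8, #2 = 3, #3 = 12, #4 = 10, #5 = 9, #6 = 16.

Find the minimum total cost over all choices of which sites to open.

Open {C, E}: assign each demand point to its cheapest open site.
  #1→E 8×6=48, #2→E 3×4=12, #3→E 12×5=60, #4→C 10×2=20, #5→C 9×4=36, #6→E 16×2=32
  crew travel cost 208, fixed 12 → total 220.
Compare {A, C, E}: crew travel cost 208 + fixed 17 = 225.
Compare {B, C, E}: crew travel cost 208 + fixed 18 = 226.
Compare {C, D, E}: crew travel cost 208 + fixed 18 = 226.
All other subsets cost ≥ 225. Minimum total cost: 220.

220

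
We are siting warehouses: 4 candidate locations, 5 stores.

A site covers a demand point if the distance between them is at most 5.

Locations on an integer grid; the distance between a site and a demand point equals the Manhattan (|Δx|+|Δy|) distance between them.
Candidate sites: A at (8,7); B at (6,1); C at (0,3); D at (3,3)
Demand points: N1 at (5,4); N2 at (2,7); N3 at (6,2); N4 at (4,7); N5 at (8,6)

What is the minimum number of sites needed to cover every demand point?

Coverage sets (demand points within 5 of each site):
  A: {N4, N5}
  B: {N1, N3}
  C: {}
  D: {N1, N2, N3, N4}
No single site covers all 5 demand points.
But {A, D} covers everything, so the minimum is 2.

2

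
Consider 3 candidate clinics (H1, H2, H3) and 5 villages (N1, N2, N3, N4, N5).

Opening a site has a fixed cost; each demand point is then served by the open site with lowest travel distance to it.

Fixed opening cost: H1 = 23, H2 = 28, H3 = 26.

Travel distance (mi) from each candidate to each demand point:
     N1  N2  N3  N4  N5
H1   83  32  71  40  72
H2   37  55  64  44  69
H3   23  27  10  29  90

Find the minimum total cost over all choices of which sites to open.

205

Open {H3}: assign each demand point to its cheapest open site.
  N1→H3 23, N2→H3 27, N3→H3 10, N4→H3 29, N5→H3 90
  travel distance 179, fixed 26 → total 205.
Compare {H1, H3}: travel distance 161 + fixed 49 = 210.
Compare {H2, H3}: travel distance 158 + fixed 54 = 212.
Compare {H1, H2, H3}: travel distance 158 + fixed 77 = 235.
All other subsets cost ≥ 210. Minimum total cost: 205.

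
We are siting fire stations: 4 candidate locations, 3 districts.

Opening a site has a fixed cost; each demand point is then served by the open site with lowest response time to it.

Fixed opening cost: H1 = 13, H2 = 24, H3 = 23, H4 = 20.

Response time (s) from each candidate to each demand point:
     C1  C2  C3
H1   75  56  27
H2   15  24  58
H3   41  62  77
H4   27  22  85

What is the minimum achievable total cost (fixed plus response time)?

Open {H1, H2}: assign each demand point to its cheapest open site.
  C1→H2 15, C2→H2 24, C3→H1 27
  response time 66, fixed 37 → total 103.
Compare {H1, H4}: response time 76 + fixed 33 = 109.
Compare {H2}: response time 97 + fixed 24 = 121.
Compare {H1, H2, H4}: response time 64 + fixed 57 = 121.
All other subsets cost ≥ 109. Minimum total cost: 103.

103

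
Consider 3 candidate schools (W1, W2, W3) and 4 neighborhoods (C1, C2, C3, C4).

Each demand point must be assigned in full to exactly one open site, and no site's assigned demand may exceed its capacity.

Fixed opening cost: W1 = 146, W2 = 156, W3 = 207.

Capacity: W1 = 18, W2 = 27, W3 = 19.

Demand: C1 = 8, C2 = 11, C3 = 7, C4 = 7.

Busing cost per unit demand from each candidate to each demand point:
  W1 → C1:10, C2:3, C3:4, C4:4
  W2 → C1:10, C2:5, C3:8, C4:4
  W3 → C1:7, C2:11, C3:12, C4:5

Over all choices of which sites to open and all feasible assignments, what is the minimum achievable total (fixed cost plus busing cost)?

471

Open {W1, W2}; cheapest assignment that respects the capacities:
  W1 (cap 18, load 18): C2, C3 — cost 11×3 + 7×4 = 61
  W2 (cap 27, load 15): C1, C4 — cost 8×10 + 7×4 = 108
  Shipping 169, fixed 302 → total 471.
  Any other capacity-feasible assignment to {W1, W2} ships for at least 169.
Compare {W1, W3}: its best feasible assignment gives total 505.
Compare {W2, W3}: its best feasible assignment gives total 558.
Every other set of open sites that can feasibly serve all demand totals ≥ 505 even under its best assignment. Minimum: 471.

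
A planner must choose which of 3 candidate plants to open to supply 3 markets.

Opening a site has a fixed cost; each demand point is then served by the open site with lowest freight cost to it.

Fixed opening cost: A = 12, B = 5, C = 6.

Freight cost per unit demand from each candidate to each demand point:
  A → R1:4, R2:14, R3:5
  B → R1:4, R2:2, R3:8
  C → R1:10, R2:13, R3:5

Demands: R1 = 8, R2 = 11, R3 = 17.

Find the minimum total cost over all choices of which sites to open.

Open {B, C}: assign each demand point to its cheapest open site.
  R1→B 8×4=32, R2→B 11×2=22, R3→C 17×5=85
  freight cost 139, fixed 11 → total 150.
Compare {A, B}: freight cost 139 + fixed 17 = 156.
Compare {A, B, C}: freight cost 139 + fixed 23 = 162.
Compare {B}: freight cost 190 + fixed 5 = 195.
All other subsets cost ≥ 156. Minimum total cost: 150.

150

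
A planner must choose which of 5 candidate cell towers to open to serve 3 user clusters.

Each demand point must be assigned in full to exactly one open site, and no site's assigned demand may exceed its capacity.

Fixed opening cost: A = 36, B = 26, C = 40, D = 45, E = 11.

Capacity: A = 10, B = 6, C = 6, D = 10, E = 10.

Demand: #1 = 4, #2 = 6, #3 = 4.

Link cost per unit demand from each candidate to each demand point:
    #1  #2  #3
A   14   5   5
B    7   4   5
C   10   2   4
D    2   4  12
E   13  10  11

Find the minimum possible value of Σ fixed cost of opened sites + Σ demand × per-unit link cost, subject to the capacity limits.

Open {B, D}; cheapest assignment that respects the capacities:
  B (cap 6, load 4): #3 — cost 4×5 = 20
  D (cap 10, load 10): #1, #2 — cost 4×2 + 6×4 = 32
  Shipping 52, fixed 71 → total 123.
  Any other capacity-feasible assignment to {B, D} ships for at least 52.
Compare {D, E}: its best feasible assignment gives total 132.
Compare {A, D}: its best feasible assignment gives total 133.
Every other set of open sites that can feasibly serve all demand totals ≥ 132 even under its best assignment. Minimum: 123.

123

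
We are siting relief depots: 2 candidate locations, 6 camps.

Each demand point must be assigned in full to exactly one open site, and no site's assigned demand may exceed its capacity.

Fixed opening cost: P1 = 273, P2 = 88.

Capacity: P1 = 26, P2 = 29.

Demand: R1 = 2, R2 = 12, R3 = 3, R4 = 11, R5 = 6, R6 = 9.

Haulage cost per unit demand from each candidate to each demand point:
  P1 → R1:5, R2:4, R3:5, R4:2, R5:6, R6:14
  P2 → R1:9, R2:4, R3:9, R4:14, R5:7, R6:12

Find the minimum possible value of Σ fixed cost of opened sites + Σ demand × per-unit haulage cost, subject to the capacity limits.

600

Open {P1, P2}; cheapest assignment that respects the capacities:
  P1 (cap 26, load 22): R1, R3, R4, R5 — cost 2×5 + 3×5 + 11×2 + 6×6 = 83
  P2 (cap 29, load 21): R2, R6 — cost 12×4 + 9×12 = 156
  Shipping 239, fixed 361 → total 600.
  Any other capacity-feasible assignment to {P1, P2} ships for at least 239.
Total demand is 43 and no other set of sites has combined capacity ≥ 43, so {P1, P2} is the only feasible choice of open sites. Minimum: 600.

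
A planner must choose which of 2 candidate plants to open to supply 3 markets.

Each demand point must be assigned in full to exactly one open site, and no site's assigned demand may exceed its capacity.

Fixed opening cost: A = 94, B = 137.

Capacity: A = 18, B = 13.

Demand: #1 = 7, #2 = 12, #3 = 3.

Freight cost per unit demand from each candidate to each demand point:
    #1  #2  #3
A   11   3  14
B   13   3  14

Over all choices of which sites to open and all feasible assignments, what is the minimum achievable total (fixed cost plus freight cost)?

Open {A, B}; cheapest assignment that respects the capacities:
  A (cap 18, load 10): #1, #3 — cost 7×11 + 3×14 = 119
  B (cap 13, load 12): #2 — cost 12×3 = 36
  Shipping 155, fixed 231 → total 386.
  Any other capacity-feasible assignment to {A, B} ships for at least 155.
Total demand is 22 and no other set of sites has combined capacity ≥ 22, so {A, B} is the only feasible choice of open sites. Minimum: 386.

386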